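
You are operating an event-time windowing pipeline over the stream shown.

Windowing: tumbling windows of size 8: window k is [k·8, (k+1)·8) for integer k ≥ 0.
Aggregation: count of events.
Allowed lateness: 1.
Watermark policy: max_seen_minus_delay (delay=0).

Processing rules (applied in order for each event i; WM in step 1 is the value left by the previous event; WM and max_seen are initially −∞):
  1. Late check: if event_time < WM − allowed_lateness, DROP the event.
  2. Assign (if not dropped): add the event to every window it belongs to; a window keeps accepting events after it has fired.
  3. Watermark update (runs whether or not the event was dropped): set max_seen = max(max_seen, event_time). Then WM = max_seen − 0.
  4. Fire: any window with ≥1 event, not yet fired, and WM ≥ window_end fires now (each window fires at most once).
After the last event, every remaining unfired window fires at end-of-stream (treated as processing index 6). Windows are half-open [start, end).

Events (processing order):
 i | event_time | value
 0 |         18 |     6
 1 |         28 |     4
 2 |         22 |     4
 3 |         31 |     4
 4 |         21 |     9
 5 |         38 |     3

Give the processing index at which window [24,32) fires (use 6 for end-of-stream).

i=0 t=18 v=6: → [16,24); WM=18
i=1 t=28 v=4: → [24,32); WM=28; [16,24) fires=1
i=2 t=22 v=4: DROP (t<28-1); WM=28
i=3 t=31 v=4: → [24,32); WM=31
i=4 t=21 v=9: DROP (t<31-1); WM=31
i=5 t=38 v=3: → [32,40); WM=38; [24,32) fires=2

5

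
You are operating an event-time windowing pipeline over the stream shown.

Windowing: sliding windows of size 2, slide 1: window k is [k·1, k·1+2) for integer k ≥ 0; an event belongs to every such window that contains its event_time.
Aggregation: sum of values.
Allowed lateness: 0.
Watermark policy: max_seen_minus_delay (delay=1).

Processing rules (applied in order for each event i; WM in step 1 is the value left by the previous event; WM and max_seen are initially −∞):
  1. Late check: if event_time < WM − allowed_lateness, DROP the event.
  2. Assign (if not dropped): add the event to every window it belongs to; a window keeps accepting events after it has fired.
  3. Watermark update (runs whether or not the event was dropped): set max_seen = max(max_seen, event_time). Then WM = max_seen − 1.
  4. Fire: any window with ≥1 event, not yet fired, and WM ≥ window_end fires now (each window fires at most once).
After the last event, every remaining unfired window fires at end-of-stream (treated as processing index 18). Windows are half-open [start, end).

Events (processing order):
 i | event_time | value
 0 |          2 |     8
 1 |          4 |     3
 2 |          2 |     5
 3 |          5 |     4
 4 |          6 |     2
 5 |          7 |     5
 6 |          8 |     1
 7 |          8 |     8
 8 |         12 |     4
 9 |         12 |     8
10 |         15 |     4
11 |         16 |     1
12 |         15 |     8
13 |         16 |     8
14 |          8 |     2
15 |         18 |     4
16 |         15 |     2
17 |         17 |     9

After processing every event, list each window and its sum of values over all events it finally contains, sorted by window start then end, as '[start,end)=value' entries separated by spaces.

i=0 t=2 v=8: → [2,4),[1,3); WM=1
i=1 t=4 v=3: → [4,6),[3,5); WM=3; [1,3) fires=8
i=2 t=2 v=5: DROP (t<3-0); WM=3
i=3 t=5 v=4: → [5,7),[4,6); WM=4; [2,4) fires=8
i=4 t=6 v=2: → [6,8),[5,7); WM=5; [3,5) fires=3
i=5 t=7 v=5: → [7,9),[6,8); WM=6; [4,6) fires=7
i=6 t=8 v=1: → [8,10),[7,9); WM=7; [5,7) fires=6
i=7 t=8 v=8: → [8,10),[7,9); WM=7
i=8 t=12 v=4: → [12,14),[11,13); WM=11; [6,8) fires=7 [7,9) fires=14 [8,10) fires=9
i=9 t=12 v=8: → [12,14),[11,13); WM=11
i=10 t=15 v=4: → [15,17),[14,16); WM=14; [11,13) fires=12 [12,14) fires=12
i=11 t=16 v=1: → [16,18),[15,17); WM=15
i=12 t=15 v=8: → [15,17),[14,16); WM=15
i=13 t=16 v=8: → [16,18),[15,17); WM=15
i=14 t=8 v=2: DROP (t<15-0); WM=15
i=15 t=18 v=4: → [18,20),[17,19); WM=17; [14,16) fires=12 [15,17) fires=21
i=16 t=15 v=2: DROP (t<17-0); WM=17
i=17 t=17 v=9: → [17,19),[16,18); WM=17

[1,3)=8 [2,4)=8 [3,5)=3 [4,6)=7 [5,7)=6 [6,8)=7 [7,9)=14 [8,10)=9 [11,13)=12 [12,14)=12 [14,16)=12 [15,17)=21 [16,18)=18 [17,19)=13 [18,20)=4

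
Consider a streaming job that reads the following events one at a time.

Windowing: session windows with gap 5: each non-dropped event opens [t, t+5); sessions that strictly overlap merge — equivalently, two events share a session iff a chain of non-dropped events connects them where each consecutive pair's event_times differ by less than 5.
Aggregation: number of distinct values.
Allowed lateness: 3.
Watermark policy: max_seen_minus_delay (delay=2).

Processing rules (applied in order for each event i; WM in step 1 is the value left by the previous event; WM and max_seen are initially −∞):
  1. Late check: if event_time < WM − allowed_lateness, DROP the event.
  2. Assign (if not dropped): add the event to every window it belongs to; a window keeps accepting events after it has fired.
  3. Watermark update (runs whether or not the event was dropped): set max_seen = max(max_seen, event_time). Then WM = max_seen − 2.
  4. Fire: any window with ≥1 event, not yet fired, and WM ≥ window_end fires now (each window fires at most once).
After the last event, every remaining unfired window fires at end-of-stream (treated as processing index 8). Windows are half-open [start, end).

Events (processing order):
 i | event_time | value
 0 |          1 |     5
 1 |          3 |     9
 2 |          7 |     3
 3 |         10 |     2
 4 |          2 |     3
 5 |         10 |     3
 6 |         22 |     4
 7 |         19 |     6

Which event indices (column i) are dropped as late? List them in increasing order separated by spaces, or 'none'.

i=0 t=1 v=5: → [1,6); WM=-1
i=1 t=3 v=9: → [1,8); WM=1
i=2 t=7 v=3: → [1,12); WM=5
i=3 t=10 v=2: → [1,15); WM=8
i=4 t=2 v=3: DROP (t<8-3); WM=8
i=5 t=10 v=3: → [1,15); WM=8
i=6 t=22 v=4: → [22,27); WM=20
i=7 t=19 v=6: → [19,27); WM=20

4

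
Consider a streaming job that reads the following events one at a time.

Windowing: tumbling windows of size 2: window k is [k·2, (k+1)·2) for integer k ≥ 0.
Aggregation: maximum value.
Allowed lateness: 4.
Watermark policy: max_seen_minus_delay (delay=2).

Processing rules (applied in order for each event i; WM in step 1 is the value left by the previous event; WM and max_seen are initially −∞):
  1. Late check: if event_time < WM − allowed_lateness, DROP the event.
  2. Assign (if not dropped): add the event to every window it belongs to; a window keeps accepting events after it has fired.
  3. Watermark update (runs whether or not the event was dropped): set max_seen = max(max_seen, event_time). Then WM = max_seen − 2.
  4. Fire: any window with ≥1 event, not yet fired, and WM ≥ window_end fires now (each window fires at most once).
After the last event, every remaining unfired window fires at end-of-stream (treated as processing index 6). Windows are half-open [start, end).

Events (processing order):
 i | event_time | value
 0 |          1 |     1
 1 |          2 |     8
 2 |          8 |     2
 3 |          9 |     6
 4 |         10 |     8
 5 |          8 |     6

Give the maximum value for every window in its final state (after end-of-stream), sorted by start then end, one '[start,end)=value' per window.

[0,2)=1 [2,4)=8 [8,10)=6 [10,12)=8

i=0 t=1 v=1: → [0,2); WM=-1
i=1 t=2 v=8: → [2,4); WM=0
i=2 t=8 v=2: → [8,10); WM=6; [0,2) fires=1 [2,4) fires=8
i=3 t=9 v=6: → [8,10); WM=7
i=4 t=10 v=8: → [10,12); WM=8
i=5 t=8 v=6: → [8,10); WM=8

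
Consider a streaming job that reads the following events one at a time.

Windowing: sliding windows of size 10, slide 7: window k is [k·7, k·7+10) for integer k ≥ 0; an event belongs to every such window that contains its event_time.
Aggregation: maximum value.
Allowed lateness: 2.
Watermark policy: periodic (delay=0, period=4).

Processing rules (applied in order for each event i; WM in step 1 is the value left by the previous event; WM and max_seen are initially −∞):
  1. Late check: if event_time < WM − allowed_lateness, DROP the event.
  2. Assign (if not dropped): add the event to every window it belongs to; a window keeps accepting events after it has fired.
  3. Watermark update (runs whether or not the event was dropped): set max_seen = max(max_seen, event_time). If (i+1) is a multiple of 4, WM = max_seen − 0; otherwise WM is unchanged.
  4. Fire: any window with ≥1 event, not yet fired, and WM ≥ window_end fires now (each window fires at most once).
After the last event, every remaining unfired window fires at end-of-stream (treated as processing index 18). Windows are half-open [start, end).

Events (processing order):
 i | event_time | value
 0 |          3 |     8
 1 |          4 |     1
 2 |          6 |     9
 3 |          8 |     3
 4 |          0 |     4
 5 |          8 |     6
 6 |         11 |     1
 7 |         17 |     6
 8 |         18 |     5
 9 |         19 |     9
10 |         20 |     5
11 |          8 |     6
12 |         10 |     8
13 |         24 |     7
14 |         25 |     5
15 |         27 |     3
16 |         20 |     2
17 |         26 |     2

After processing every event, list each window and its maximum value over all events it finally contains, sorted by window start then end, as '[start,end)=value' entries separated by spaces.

[0,10)=9 [7,17)=6 [14,24)=9 [21,31)=7

i=0 t=3 v=8: → [0,10); WM=−∞
i=1 t=4 v=1: → [0,10); WM=−∞
i=2 t=6 v=9: → [0,10); WM=−∞
i=3 t=8 v=3: → [7,17),[0,10); WM=8
i=4 t=0 v=4: DROP (t<8-2); WM=8
i=5 t=8 v=6: → [7,17),[0,10); WM=8
i=6 t=11 v=1: → [7,17); WM=8
i=7 t=17 v=6: → [14,24); WM=17; [0,10) fires=9 [7,17) fires=6
i=8 t=18 v=5: → [14,24); WM=17
i=9 t=19 v=9: → [14,24); WM=17
i=10 t=20 v=5: → [14,24); WM=17
i=11 t=8 v=6: DROP (t<17-2); WM=20
i=12 t=10 v=8: DROP (t<20-2); WM=20
i=13 t=24 v=7: → [21,31); WM=20
i=14 t=25 v=5: → [21,31); WM=20
i=15 t=27 v=3: → [21,31); WM=27; [14,24) fires=9
i=16 t=20 v=2: DROP (t<27-2); WM=27
i=17 t=26 v=2: → [21,31); WM=27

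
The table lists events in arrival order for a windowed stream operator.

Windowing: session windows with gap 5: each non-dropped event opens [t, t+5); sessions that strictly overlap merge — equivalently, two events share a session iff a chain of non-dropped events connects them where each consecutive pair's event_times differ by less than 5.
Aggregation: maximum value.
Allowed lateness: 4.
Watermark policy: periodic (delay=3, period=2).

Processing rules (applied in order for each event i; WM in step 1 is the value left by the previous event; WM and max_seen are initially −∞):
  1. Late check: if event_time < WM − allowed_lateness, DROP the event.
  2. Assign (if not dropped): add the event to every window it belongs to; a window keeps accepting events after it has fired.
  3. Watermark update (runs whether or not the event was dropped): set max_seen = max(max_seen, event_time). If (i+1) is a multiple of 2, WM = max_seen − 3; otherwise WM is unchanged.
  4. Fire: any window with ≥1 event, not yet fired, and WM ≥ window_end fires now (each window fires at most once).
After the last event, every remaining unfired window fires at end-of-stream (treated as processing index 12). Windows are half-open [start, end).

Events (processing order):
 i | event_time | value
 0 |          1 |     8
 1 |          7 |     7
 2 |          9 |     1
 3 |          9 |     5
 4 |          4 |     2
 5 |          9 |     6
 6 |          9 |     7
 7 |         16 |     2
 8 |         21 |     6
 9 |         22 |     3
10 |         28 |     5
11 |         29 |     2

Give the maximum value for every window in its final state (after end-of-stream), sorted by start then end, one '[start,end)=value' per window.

[1,14)=8 [16,21)=2 [21,27)=6 [28,34)=5

i=0 t=1 v=8: → [1,6); WM=−∞
i=1 t=7 v=7: → [7,12); WM=4
i=2 t=9 v=1: → [7,14); WM=4
i=3 t=9 v=5: → [7,14); WM=6
i=4 t=4 v=2: → [1,14); WM=6
i=5 t=9 v=6: → [1,14); WM=6
i=6 t=9 v=7: → [1,14); WM=6
i=7 t=16 v=2: → [16,21); WM=13
i=8 t=21 v=6: → [21,26); WM=13
i=9 t=22 v=3: → [21,27); WM=19
i=10 t=28 v=5: → [28,33); WM=19
i=11 t=29 v=2: → [28,34); WM=26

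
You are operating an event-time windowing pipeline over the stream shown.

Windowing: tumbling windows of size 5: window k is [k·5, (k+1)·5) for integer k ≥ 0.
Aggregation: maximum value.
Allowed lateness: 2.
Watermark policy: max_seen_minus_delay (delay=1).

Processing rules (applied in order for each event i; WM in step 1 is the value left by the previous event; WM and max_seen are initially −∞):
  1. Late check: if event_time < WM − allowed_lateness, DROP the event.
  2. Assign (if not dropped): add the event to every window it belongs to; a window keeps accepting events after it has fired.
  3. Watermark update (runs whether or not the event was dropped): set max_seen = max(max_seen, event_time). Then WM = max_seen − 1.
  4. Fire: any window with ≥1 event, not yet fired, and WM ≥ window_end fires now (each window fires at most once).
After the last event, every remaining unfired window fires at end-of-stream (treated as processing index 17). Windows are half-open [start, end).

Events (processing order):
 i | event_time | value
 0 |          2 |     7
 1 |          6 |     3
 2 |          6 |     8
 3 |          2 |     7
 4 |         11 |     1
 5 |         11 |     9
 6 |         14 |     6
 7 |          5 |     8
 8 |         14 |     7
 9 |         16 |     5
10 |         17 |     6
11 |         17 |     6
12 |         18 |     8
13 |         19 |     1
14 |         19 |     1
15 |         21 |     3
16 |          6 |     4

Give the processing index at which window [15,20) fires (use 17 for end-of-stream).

i=0 t=2 v=7: → [0,5); WM=1
i=1 t=6 v=3: → [5,10); WM=5; [0,5) fires=7
i=2 t=6 v=8: → [5,10); WM=5
i=3 t=2 v=7: DROP (t<5-2); WM=5
i=4 t=11 v=1: → [10,15); WM=10; [5,10) fires=8
i=5 t=11 v=9: → [10,15); WM=10
i=6 t=14 v=6: → [10,15); WM=13
i=7 t=5 v=8: DROP (t<13-2); WM=13
i=8 t=14 v=7: → [10,15); WM=13
i=9 t=16 v=5: → [15,20); WM=15; [10,15) fires=9
i=10 t=17 v=6: → [15,20); WM=16
i=11 t=17 v=6: → [15,20); WM=16
i=12 t=18 v=8: → [15,20); WM=17
i=13 t=19 v=1: → [15,20); WM=18
i=14 t=19 v=1: → [15,20); WM=18
i=15 t=21 v=3: → [20,25); WM=20; [15,20) fires=8
i=16 t=6 v=4: DROP (t<20-2); WM=20

15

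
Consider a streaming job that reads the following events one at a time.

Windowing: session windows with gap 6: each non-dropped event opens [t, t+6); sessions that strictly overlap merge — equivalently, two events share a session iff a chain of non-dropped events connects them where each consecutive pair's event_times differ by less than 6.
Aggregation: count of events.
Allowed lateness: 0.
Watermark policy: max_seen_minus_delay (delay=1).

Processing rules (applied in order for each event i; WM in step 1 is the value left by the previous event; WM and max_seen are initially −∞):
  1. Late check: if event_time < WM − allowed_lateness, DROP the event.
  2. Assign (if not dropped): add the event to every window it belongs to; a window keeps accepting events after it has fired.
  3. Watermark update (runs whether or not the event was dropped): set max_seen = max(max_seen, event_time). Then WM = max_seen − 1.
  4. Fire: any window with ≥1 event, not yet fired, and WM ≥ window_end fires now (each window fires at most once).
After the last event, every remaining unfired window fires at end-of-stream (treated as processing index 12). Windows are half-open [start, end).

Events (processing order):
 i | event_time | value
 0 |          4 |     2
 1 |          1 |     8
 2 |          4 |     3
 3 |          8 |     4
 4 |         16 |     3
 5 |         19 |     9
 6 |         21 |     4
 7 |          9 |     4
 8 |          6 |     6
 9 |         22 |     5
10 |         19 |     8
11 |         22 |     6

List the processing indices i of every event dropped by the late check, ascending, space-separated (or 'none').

i=0 t=4 v=2: → [4,10); WM=3
i=1 t=1 v=8: DROP (t<3-0); WM=3
i=2 t=4 v=3: → [4,10); WM=3
i=3 t=8 v=4: → [4,14); WM=7
i=4 t=16 v=3: → [16,22); WM=15
i=5 t=19 v=9: → [16,25); WM=18
i=6 t=21 v=4: → [16,27); WM=20
i=7 t=9 v=4: DROP (t<20-0); WM=20
i=8 t=6 v=6: DROP (t<20-0); WM=20
i=9 t=22 v=5: → [16,28); WM=21
i=10 t=19 v=8: DROP (t<21-0); WM=21
i=11 t=22 v=6: → [16,28); WM=21

1 7 8 10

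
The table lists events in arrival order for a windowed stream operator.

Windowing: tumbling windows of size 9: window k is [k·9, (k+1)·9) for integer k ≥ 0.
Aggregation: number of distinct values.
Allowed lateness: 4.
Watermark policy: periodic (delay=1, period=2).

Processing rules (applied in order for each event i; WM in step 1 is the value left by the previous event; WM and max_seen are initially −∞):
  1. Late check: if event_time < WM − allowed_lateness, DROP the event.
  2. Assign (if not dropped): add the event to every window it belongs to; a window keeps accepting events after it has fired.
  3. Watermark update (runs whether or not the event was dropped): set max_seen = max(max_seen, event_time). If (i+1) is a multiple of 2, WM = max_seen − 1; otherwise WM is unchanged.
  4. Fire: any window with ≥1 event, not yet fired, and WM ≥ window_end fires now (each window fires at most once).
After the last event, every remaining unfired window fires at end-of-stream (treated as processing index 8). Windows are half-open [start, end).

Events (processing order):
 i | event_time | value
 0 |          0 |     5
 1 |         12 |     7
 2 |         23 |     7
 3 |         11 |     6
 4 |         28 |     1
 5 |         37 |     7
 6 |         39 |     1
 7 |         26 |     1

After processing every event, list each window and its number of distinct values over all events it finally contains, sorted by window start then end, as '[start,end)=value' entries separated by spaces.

[0,9)=1 [9,18)=2 [18,27)=1 [27,36)=1 [36,45)=2

i=0 t=0 v=5: → [0,9); WM=−∞
i=1 t=12 v=7: → [9,18); WM=11; [0,9) fires=1
i=2 t=23 v=7: → [18,27); WM=11
i=3 t=11 v=6: → [9,18); WM=22; [9,18) fires=2
i=4 t=28 v=1: → [27,36); WM=22
i=5 t=37 v=7: → [36,45); WM=36; [18,27) fires=1 [27,36) fires=1
i=6 t=39 v=1: → [36,45); WM=36
i=7 t=26 v=1: DROP (t<36-4); WM=38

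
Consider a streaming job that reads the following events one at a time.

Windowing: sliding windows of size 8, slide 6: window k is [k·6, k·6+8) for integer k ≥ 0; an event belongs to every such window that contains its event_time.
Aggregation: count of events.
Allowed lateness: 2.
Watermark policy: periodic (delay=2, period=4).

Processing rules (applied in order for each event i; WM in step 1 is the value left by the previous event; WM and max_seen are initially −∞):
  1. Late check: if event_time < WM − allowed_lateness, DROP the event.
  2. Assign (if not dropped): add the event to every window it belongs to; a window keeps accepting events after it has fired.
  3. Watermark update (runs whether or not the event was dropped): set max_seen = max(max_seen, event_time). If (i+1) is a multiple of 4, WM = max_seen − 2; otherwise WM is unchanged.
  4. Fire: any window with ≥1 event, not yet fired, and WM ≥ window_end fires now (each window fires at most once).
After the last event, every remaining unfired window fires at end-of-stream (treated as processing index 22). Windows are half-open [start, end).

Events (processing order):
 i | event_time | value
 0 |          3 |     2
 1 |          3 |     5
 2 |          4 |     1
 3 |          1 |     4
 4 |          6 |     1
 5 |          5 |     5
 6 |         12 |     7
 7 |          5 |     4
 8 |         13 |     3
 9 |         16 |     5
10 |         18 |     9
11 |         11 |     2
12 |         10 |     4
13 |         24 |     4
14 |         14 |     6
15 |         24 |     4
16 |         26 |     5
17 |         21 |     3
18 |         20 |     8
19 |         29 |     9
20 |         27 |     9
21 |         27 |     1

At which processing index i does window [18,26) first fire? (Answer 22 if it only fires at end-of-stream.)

i=0 t=3 v=2: → [0,8); WM=−∞
i=1 t=3 v=5: → [0,8); WM=−∞
i=2 t=4 v=1: → [0,8); WM=−∞
i=3 t=1 v=4: → [0,8); WM=2
i=4 t=6 v=1: → [6,14),[0,8); WM=2
i=5 t=5 v=5: → [0,8); WM=2
i=6 t=12 v=7: → [12,20),[6,14); WM=2
i=7 t=5 v=4: → [0,8); WM=10; [0,8) fires=7
i=8 t=13 v=3: → [12,20),[6,14); WM=10
i=9 t=16 v=5: → [12,20); WM=10
i=10 t=18 v=9: → [18,26),[12,20); WM=10
i=11 t=11 v=2: → [6,14); WM=16; [6,14) fires=4
i=12 t=10 v=4: DROP (t<16-2); WM=16
i=13 t=24 v=4: → [24,32),[18,26); WM=16
i=14 t=14 v=6: → [12,20); WM=16
i=15 t=24 v=4: → [24,32),[18,26); WM=22; [12,20) fires=5
i=16 t=26 v=5: → [24,32); WM=22
i=17 t=21 v=3: → [18,26); WM=22
i=18 t=20 v=8: → [18,26); WM=22
i=19 t=29 v=9: → [24,32); WM=27; [18,26) fires=5
i=20 t=27 v=9: → [24,32); WM=27
i=21 t=27 v=1: → [24,32); WM=27

19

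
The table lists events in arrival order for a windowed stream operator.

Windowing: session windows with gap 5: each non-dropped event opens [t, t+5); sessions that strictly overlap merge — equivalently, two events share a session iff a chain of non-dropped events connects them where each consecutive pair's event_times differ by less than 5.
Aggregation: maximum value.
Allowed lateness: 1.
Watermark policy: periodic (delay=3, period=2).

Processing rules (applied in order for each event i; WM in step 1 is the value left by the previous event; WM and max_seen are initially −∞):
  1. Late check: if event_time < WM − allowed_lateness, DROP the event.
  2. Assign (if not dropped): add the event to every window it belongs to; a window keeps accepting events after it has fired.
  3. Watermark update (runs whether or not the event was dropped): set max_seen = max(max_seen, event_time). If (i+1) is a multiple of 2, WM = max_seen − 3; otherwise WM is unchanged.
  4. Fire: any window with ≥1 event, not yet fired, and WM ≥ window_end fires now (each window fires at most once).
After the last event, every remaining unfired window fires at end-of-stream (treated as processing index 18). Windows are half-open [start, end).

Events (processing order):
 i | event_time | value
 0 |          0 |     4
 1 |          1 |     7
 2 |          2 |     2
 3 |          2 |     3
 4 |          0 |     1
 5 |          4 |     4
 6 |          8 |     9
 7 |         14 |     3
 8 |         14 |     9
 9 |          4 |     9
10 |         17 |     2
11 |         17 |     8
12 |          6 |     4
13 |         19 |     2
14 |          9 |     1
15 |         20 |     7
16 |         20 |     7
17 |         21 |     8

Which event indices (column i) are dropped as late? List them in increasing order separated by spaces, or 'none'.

9 12 14

i=0 t=0 v=4: → [0,5); WM=−∞
i=1 t=1 v=7: → [0,6); WM=-2
i=2 t=2 v=2: → [0,7); WM=-2
i=3 t=2 v=3: → [0,7); WM=-1
i=4 t=0 v=1: → [0,7); WM=-1
i=5 t=4 v=4: → [0,9); WM=1
i=6 t=8 v=9: → [0,13); WM=1
i=7 t=14 v=3: → [14,19); WM=11
i=8 t=14 v=9: → [14,19); WM=11
i=9 t=4 v=9: DROP (t<11-1); WM=11
i=10 t=17 v=2: → [14,22); WM=11
i=11 t=17 v=8: → [14,22); WM=14
i=12 t=6 v=4: DROP (t<14-1); WM=14
i=13 t=19 v=2: → [14,24); WM=16
i=14 t=9 v=1: DROP (t<16-1); WM=16
i=15 t=20 v=7: → [14,25); WM=17
i=16 t=20 v=7: → [14,25); WM=17
i=17 t=21 v=8: → [14,26); WM=18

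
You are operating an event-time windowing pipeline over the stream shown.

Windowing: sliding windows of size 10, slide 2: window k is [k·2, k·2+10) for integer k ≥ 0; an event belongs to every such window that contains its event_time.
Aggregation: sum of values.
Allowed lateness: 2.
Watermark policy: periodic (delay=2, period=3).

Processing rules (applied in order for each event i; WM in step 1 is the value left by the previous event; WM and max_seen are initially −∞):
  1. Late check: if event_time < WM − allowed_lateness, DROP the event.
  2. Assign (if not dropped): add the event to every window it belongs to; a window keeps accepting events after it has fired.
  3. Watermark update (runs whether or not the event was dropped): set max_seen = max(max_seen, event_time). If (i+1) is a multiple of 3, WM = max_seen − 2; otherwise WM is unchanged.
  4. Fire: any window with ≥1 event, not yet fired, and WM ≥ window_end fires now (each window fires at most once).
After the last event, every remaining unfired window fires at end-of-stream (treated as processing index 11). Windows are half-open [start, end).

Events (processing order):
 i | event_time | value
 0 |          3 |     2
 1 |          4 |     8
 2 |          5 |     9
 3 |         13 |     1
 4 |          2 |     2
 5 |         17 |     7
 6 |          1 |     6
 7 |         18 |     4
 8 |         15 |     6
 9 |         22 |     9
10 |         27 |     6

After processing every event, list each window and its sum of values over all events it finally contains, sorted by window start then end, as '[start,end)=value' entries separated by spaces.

[0,10)=21 [2,12)=21 [4,14)=18 [6,16)=7 [8,18)=14 [10,20)=18 [12,22)=18 [14,24)=26 [16,26)=20 [18,28)=19 [20,30)=15 [22,32)=15 [24,34)=6 [26,36)=6

i=0 t=3 v=2: → [2,12),[0,10); WM=−∞
i=1 t=4 v=8: → [4,14),[2,12),[0,10); WM=−∞
i=2 t=5 v=9: → [4,14),[2,12),[0,10); WM=3
i=3 t=13 v=1: → [12,22),[10,20),[8,18),[6,16),[4,14); WM=3
i=4 t=2 v=2: → [2,12),[0,10); WM=3
i=5 t=17 v=7: → [16,26),[14,24),[12,22),[10,20),[8,18); WM=15; [0,10) fires=21 [2,12) fires=21 [4,14) fires=18
i=6 t=1 v=6: DROP (t<15-2); WM=15
i=7 t=18 v=4: → [18,28),[16,26),[14,24),[12,22),[10,20); WM=15
i=8 t=15 v=6: → [14,24),[12,22),[10,20),[8,18),[6,16); WM=16; [6,16) fires=7
i=9 t=22 v=9: → [22,32),[20,30),[18,28),[16,26),[14,24); WM=16
i=10 t=27 v=6: → [26,36),[24,34),[22,32),[20,30),[18,28); WM=16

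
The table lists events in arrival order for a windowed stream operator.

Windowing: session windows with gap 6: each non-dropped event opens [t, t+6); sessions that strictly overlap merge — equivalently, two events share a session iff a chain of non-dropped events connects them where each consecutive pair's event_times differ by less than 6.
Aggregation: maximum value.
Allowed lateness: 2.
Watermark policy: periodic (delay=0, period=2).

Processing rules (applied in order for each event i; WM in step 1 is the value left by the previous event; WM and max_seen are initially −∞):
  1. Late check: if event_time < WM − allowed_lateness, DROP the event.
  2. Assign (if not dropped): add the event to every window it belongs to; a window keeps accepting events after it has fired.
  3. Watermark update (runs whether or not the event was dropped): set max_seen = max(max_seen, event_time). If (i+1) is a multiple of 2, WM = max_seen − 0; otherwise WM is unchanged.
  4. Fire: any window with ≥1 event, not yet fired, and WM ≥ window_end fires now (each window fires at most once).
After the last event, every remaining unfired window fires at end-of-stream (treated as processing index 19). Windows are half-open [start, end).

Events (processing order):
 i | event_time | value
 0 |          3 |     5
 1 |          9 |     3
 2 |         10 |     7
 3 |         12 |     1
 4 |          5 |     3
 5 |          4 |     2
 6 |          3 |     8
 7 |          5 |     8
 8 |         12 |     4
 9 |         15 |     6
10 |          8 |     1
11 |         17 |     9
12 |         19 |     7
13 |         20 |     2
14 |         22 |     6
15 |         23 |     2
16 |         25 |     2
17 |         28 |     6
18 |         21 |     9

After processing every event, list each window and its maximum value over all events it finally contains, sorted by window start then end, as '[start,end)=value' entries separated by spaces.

i=0 t=3 v=5: → [3,9); WM=−∞
i=1 t=9 v=3: → [9,15); WM=9
i=2 t=10 v=7: → [9,16); WM=9
i=3 t=12 v=1: → [9,18); WM=12
i=4 t=5 v=3: DROP (t<12-2); WM=12
i=5 t=4 v=2: DROP (t<12-2); WM=12
i=6 t=3 v=8: DROP (t<12-2); WM=12
i=7 t=5 v=8: DROP (t<12-2); WM=12
i=8 t=12 v=4: → [9,18); WM=12
i=9 t=15 v=6: → [9,21); WM=15
i=10 t=8 v=1: DROP (t<15-2); WM=15
i=11 t=17 v=9: → [9,23); WM=17
i=12 t=19 v=7: → [9,25); WM=17
i=13 t=20 v=2: → [9,26); WM=20
i=14 t=22 v=6: → [9,28); WM=20
i=15 t=23 v=2: → [9,29); WM=23
i=16 t=25 v=2: → [9,31); WM=23
i=17 t=28 v=6: → [9,34); WM=28
i=18 t=21 v=9: DROP (t<28-2); WM=28

[3,9)=5 [9,34)=9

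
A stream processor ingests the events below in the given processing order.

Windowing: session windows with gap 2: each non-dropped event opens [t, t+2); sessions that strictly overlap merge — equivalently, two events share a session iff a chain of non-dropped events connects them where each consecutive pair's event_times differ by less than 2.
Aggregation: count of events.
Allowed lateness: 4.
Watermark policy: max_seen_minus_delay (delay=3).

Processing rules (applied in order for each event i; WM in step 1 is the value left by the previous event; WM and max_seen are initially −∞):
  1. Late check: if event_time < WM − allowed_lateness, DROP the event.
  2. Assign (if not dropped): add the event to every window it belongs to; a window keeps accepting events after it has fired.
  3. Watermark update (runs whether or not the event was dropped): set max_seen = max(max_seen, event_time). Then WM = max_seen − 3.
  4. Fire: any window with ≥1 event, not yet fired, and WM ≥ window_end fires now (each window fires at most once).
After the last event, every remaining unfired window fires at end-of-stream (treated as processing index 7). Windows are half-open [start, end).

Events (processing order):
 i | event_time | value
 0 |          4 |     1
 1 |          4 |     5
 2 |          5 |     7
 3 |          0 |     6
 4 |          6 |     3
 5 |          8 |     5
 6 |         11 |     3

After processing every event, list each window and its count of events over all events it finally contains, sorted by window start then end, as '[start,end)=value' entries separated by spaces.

[0,2)=1 [4,8)=4 [8,10)=1 [11,13)=1

i=0 t=4 v=1: → [4,6); WM=1
i=1 t=4 v=5: → [4,6); WM=1
i=2 t=5 v=7: → [4,7); WM=2
i=3 t=0 v=6: → [0,2); WM=2
i=4 t=6 v=3: → [4,8); WM=3
i=5 t=8 v=5: → [8,10); WM=5
i=6 t=11 v=3: → [11,13); WM=8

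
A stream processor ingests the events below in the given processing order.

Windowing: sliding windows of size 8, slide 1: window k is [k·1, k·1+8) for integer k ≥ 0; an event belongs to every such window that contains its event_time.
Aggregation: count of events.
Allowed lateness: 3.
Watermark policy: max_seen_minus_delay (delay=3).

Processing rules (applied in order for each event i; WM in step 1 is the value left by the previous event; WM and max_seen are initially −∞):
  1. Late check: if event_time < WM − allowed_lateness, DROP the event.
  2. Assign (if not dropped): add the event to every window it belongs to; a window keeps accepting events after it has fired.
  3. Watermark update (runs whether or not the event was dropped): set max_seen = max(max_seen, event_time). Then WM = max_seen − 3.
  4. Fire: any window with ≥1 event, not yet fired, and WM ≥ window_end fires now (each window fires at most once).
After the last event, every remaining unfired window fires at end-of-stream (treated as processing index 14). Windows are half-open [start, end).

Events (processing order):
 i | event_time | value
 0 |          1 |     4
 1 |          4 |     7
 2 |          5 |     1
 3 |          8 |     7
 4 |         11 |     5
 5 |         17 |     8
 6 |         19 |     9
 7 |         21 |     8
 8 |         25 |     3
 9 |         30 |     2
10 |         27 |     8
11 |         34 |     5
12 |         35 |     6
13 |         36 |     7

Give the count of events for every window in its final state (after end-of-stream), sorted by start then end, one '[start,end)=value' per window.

i=0 t=1 v=4: → [1,9),[0,8); WM=-2
i=1 t=4 v=7: → [4,12),[3,11),[2,10),[1,9),[0,8); WM=1
i=2 t=5 v=1: → [5,13),[4,12),[3,11),[2,10),[1,9),[0,8); WM=2
i=3 t=8 v=7: → [8,16),[7,15),[6,14),[5,13),[4,12),[3,11),[2,10),[1,9); WM=5
i=4 t=11 v=5: → [11,19),[10,18),[9,17),[8,16),[7,15),[6,14),[5,13),[4,12); WM=8; [0,8) fires=3
i=5 t=17 v=8: → [17,25),[16,24),[15,23),[14,22),[13,21),[12,20),[11,19),[10,18); WM=14; [1,9) fires=4 [2,10) fires=3 [3,11) fires=3 [4,12) fires=4 [5,13) fires=3 [6,14) fires=2
i=6 t=19 v=9: → [19,27),[18,26),[17,25),[16,24),[15,23),[14,22),[13,21),[12,20); WM=16; [7,15) fires=2 [8,16) fires=2
i=7 t=21 v=8: → [21,29),[20,28),[19,27),[18,26),[17,25),[16,24),[15,23),[14,22); WM=18; [9,17) fires=1 [10,18) fires=2
i=8 t=25 v=3: → [25,33),[24,32),[23,31),[22,30),[21,29),[20,28),[19,27),[18,26); WM=22; [11,19) fires=2 [12,20) fires=2 [13,21) fires=2 [14,22) fires=3
i=9 t=30 v=2: → [30,38),[29,37),[28,36),[27,35),[26,34),[25,33),[24,32),[23,31); WM=27; [15,23) fires=3 [16,24) fires=3 [17,25) fires=3 [18,26) fires=3 [19,27) fires=3
i=10 t=27 v=8: → [27,35),[26,34),[25,33),[24,32),[23,31),[22,30),[21,29),[20,28); WM=27
i=11 t=34 v=5: → [34,42),[33,41),[32,40),[31,39),[30,38),[29,37),[28,36),[27,35); WM=31; [20,28) fires=3 [21,29) fires=3 [22,30) fires=2 [23,31) fires=3
i=12 t=35 v=6: → [35,43),[34,42),[33,41),[32,40),[31,39),[30,38),[29,37),[28,36); WM=32; [24,32) fires=3
i=13 t=36 v=7: → [36,44),[35,43),[34,42),[33,41),[32,40),[31,39),[30,38),[29,37); WM=33; [25,33) fires=3

[0,8)=3 [1,9)=4 [2,10)=3 [3,11)=3 [4,12)=4 [5,13)=3 [6,14)=2 [7,15)=2 [8,16)=2 [9,17)=1 [10,18)=2 [11,19)=2 [12,20)=2 [13,21)=2 [14,22)=3 [15,23)=3 [16,24)=3 [17,25)=3 [18,26)=3 [19,27)=3 [20,28)=3 [21,29)=3 [22,30)=2 [23,31)=3 [24,32)=3 [25,33)=3 [26,34)=2 [27,35)=3 [28,36)=3 [29,37)=4 [30,38)=4 [31,39)=3 [32,40)=3 [33,41)=3 [34,42)=3 [35,43)=2 [36,44)=1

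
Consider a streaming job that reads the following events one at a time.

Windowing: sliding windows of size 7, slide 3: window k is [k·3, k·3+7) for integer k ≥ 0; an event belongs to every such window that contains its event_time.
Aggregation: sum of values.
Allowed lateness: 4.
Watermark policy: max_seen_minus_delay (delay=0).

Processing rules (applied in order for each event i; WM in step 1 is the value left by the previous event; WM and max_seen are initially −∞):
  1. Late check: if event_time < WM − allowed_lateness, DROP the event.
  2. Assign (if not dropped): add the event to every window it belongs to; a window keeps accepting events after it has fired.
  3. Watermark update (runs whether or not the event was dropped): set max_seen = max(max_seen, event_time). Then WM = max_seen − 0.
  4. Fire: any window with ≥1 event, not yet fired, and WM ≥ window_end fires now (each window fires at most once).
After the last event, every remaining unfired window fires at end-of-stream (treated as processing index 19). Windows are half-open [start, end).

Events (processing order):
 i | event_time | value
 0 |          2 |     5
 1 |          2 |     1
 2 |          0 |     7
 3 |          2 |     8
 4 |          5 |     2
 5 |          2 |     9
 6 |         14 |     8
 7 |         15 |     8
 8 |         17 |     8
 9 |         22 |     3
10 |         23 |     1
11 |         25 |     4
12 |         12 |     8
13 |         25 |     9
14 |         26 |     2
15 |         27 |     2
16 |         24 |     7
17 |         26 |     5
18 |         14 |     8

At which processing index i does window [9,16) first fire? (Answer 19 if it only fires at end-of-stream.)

i=0 t=2 v=5: → [0,7); WM=2
i=1 t=2 v=1: → [0,7); WM=2
i=2 t=0 v=7: → [0,7); WM=2
i=3 t=2 v=8: → [0,7); WM=2
i=4 t=5 v=2: → [3,10),[0,7); WM=5
i=5 t=2 v=9: → [0,7); WM=5
i=6 t=14 v=8: → [12,19),[9,16); WM=14; [0,7) fires=32 [3,10) fires=2
i=7 t=15 v=8: → [15,22),[12,19),[9,16); WM=15
i=8 t=17 v=8: → [15,22),[12,19); WM=17; [9,16) fires=16
i=9 t=22 v=3: → [21,28),[18,25); WM=22; [12,19) fires=24 [15,22) fires=16
i=10 t=23 v=1: → [21,28),[18,25); WM=23
i=11 t=25 v=4: → [24,31),[21,28); WM=25; [18,25) fires=4
i=12 t=12 v=8: DROP (t<25-4); WM=25
i=13 t=25 v=9: → [24,31),[21,28); WM=25
i=14 t=26 v=2: → [24,31),[21,28); WM=26
i=15 t=27 v=2: → [27,34),[24,31),[21,28); WM=27
i=16 t=24 v=7: → [24,31),[21,28),[18,25); WM=27
i=17 t=26 v=5: → [24,31),[21,28); WM=27
i=18 t=14 v=8: DROP (t<27-4); WM=27

8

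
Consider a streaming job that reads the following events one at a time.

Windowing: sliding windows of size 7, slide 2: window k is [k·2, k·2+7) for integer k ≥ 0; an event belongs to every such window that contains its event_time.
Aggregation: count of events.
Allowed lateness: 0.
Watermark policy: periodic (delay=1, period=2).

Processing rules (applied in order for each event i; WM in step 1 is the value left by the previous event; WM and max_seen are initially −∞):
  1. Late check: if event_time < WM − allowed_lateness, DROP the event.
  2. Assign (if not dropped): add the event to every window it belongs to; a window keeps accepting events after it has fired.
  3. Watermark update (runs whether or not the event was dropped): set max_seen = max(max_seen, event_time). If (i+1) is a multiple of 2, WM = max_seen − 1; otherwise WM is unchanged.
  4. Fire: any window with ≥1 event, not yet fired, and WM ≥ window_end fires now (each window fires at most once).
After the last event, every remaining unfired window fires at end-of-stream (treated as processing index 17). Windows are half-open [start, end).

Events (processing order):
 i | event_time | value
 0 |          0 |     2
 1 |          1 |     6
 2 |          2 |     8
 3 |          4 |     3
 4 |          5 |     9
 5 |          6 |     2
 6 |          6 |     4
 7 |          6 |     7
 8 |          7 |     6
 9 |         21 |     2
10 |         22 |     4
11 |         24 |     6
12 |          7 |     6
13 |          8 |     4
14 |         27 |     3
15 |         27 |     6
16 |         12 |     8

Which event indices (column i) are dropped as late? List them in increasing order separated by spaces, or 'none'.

i=0 t=0 v=2: → [0,7); WM=−∞
i=1 t=1 v=6: → [0,7); WM=0
i=2 t=2 v=8: → [2,9),[0,7); WM=0
i=3 t=4 v=3: → [4,11),[2,9),[0,7); WM=3
i=4 t=5 v=9: → [4,11),[2,9),[0,7); WM=3
i=5 t=6 v=2: → [6,13),[4,11),[2,9),[0,7); WM=5
i=6 t=6 v=4: → [6,13),[4,11),[2,9),[0,7); WM=5
i=7 t=6 v=7: → [6,13),[4,11),[2,9),[0,7); WM=5
i=8 t=7 v=6: → [6,13),[4,11),[2,9); WM=5
i=9 t=21 v=2: → [20,27),[18,25),[16,23); WM=20; [0,7) fires=8 [2,9) fires=7 [4,11) fires=6 [6,13) fires=4
i=10 t=22 v=4: → [22,29),[20,27),[18,25),[16,23); WM=20
i=11 t=24 v=6: → [24,31),[22,29),[20,27),[18,25); WM=23; [16,23) fires=2
i=12 t=7 v=6: DROP (t<23-0); WM=23
i=13 t=8 v=4: DROP (t<23-0); WM=23
i=14 t=27 v=3: → [26,33),[24,31),[22,29); WM=23
i=15 t=27 v=6: → [26,33),[24,31),[22,29); WM=26; [18,25) fires=3
i=16 t=12 v=8: DROP (t<26-0); WM=26

12 13 16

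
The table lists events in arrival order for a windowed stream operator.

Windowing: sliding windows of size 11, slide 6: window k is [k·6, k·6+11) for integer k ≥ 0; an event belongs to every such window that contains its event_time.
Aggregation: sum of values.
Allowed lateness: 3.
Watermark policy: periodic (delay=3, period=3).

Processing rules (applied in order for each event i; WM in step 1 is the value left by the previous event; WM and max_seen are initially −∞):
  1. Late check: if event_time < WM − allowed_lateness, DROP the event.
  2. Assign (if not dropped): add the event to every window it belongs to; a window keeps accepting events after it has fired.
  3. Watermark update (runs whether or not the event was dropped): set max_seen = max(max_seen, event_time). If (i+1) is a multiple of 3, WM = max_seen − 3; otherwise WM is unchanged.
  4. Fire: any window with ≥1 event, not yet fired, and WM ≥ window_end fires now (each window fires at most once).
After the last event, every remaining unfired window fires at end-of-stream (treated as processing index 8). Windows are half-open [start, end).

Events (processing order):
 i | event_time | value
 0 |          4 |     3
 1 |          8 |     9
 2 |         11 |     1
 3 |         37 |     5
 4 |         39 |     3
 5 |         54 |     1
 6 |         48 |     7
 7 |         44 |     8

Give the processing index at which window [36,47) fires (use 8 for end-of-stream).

5

i=0 t=4 v=3: → [0,11); WM=−∞
i=1 t=8 v=9: → [6,17),[0,11); WM=−∞
i=2 t=11 v=1: → [6,17); WM=8
i=3 t=37 v=5: → [36,47),[30,41); WM=8
i=4 t=39 v=3: → [36,47),[30,41); WM=8
i=5 t=54 v=1: → [54,65),[48,59); WM=51; [0,11) fires=12 [6,17) fires=10 [30,41) fires=8 [36,47) fires=8
i=6 t=48 v=7: → [48,59),[42,53); WM=51
i=7 t=44 v=8: DROP (t<51-3); WM=51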